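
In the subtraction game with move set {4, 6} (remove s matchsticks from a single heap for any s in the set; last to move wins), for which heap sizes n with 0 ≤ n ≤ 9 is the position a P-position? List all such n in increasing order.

Compute g(0), g(1), … for moves {4, 6}:
g(0) = mex{} = 0
g(1) = mex{} = 0
g(2) = mex{} = 0
g(3) = mex{} = 0
g(4) = mex{0} = 1
g(5) = mex{0} = 1
g(6) = mex{0} = 1
g(7) = mex{0} = 1
g(8) = mex{0,1} = 2
g(9) = mex{0,1} = 2
The P-positions (g = 0) in 0..9 are 0, 1, 2, 3.

0, 1, 2, 3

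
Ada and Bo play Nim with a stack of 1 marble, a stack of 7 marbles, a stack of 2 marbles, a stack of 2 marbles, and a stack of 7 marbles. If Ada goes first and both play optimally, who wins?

Ada wins

In binary:
  001  (1)
  111  (7)
  010  (2)
  010  (2)
  111  (7)
  ---
  001  (1)
The nim-sum is 1 ≠ 0, so this is an N-position: the player to move can win; Ada has a winning move.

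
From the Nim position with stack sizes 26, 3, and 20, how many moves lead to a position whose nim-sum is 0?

1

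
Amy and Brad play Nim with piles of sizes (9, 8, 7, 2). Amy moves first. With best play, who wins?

Amy wins

Write each in binary and XOR column by column:
  1001  (9)
  1000  (8)
  0111  (7)
  0010  (2)
  ----
  0100  (4)
The nim-sum is 4 ≠ 0, so this is an N-position: the player to move can win; Amy has a winning move.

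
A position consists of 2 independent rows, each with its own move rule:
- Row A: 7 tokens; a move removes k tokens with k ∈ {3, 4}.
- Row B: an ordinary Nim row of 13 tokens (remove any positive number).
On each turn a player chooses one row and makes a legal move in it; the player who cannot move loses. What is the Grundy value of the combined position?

Build the Grundy sequence for row A with g(k) = mex{g(k−s) : s ∈ {3, 4}, s ≤ k}:
k:     0  1  2  3  4  5  6  7
g(k):  0  0  0  1  1  1  2  0
So g(7) = 0.
Row B is a plain Nim row of size 13, so its Grundy value is 13.
The value of a disjunctive sum is the nim-sum of the parts.
Combined value = 0 ⊕ 13 = 13.

13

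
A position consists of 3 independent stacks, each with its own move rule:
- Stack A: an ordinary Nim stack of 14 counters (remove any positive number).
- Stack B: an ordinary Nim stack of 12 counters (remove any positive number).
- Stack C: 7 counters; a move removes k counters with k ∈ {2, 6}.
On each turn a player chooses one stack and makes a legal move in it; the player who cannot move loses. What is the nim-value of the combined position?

Stack A is a plain Nim stack of size 14, so its Grundy value is 14.
Stack B is a plain Nim stack of size 12, so its Grundy value is 12.
For stack C, compute g(0), g(1), … with moves {2, 6}:
g(0) = mex{} = 0
g(1) = mex{} = 0
g(2) = mex{0} = 1
g(3) = mex{0} = 1
g(4) = mex{1} = 0
g(5) = mex{1} = 0
g(6) = mex{0} = 1
g(7) = mex{0} = 1
So g(7) = 1.
The value of a disjunctive sum is the nim-sum of the parts.
Combined value = 14 ⊕ 12 ⊕ 1 = 3.

3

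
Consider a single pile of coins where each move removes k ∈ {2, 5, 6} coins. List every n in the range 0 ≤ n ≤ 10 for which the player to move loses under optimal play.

0, 1, 4, 8

Compute g(0), g(1), … for moves {2, 5, 6}:
k:     0  1  2  3  4  5  6  7  8  9 10
g(k):  0  0  1  1  0  2  1  3  0  2  1
The P-positions (g = 0) in 0..10 are 0, 1, 4, 8.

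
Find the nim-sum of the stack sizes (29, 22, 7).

12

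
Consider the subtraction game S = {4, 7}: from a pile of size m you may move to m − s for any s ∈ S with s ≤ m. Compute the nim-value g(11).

0

Grundy values for subtraction set {4, 7}:
g(0) = mex{} = 0
g(1) = mex{} = 0
g(2) = mex{} = 0
g(3) = mex{} = 0
g(4) = mex{0} = 1
g(5) = mex{0} = 1
g(6) = mex{0} = 1
g(7) = mex{0} = 1
g(8) = mex{0,1} = 2
g(9) = mex{0,1} = 2
g(10) = mex{0,1} = 2
g(11) = mex{1} = 0
So g(11) = 0.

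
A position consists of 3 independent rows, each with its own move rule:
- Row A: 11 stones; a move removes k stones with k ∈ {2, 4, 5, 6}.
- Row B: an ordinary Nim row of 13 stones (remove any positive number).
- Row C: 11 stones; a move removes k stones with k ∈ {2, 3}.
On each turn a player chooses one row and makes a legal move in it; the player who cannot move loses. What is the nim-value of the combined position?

Grundy values for row A (subtraction set {2, 4, 5, 6}):
k:     0  1  2  3  4  5  6  7  8  9 10 11
g(k):  0  0  1  1  2  2  3  3  0  0  1  1
So g(11) = 1.
Row B is a plain Nim row of size 13, so its Grundy value is 13.
For row C, compute g(0), g(1), … with moves {2, 3}:
k:     0  1  2  3  4  5  6  7  8  9 10 11
g(k):  0  0  1  1  2  0  0  1  1  2  0  0
So g(11) = 0.
The value of a disjunctive sum is the nim-sum of the parts.
Combined value = 1 ⊕ 13 ⊕ 0 = 12.

12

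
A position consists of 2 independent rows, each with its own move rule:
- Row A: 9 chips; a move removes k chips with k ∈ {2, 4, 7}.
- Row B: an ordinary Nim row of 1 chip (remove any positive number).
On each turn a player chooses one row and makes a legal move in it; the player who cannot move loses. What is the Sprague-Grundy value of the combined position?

1

Build the Grundy sequence for row A with g(k) = mex{g(k−s) : s ∈ {2, 4, 7}, s ≤ k}:
g(0) = mex{} = 0
g(1) = mex{} = 0
g(2) = mex{0} = 1
g(3) = mex{0} = 1
g(4) = mex{0,1} = 2
g(5) = mex{0,1} = 2
g(6) = mex{1,2} = 0
g(7) = mex{0,1,2} = 3
g(8) = mex{0,2} = 1
g(9) = mex{1,2,3} = 0
So g(9) = 0.
Row B is a plain Nim row of size 1, so its Grundy value is 1.
The value of a disjunctive sum is the nim-sum of the parts.
Combined value = 0 XOR 1 = 1.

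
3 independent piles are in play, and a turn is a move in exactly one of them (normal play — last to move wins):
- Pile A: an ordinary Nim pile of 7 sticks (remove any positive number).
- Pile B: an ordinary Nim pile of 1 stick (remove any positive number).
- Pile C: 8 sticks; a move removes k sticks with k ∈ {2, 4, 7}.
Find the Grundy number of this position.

7

Pile A is a plain Nim pile of size 7, so its Grundy value is 7.
Pile B is a plain Nim pile of size 1, so its Grundy value is 1.
For pile C, compute g(0), g(1), … with moves {2, 4, 7}:
k:     0  1  2  3  4  5  6  7  8
g(k):  0  0  1  1  2  2  0  3  1
So g(8) = 1.
The value of a disjunctive sum is the nim-sum of the parts.
Combined value = 7 ⊕ 1 ⊕ 1 = 7.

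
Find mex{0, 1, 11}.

2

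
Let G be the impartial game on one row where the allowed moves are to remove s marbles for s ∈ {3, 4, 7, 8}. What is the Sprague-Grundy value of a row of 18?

Build the Grundy sequence with g(k) = mex{g(k−s) : s ∈ {3, 4, 7, 8}, s ≤ k}:
k:     0  1  2  3  4  5  6  7  8  9 10 11 12 13 14 15 16 17 18
g(k):  0  0  0  1  1  1  2  2  2  3  3  0  0  0  1  1  1  2  2
So g(18) = 2.

2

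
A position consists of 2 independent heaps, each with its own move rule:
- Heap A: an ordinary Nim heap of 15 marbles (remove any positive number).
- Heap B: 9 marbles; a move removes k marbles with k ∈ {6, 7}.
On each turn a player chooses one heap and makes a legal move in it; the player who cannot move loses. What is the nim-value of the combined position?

14

Heap A is a plain Nim heap of size 15, so its Grundy value is 15.
Build the Grundy sequence for heap B with g(k) = mex{g(k−s) : s ∈ {6, 7}, s ≤ k}:
k:     0  1  2  3  4  5  6  7  8  9
g(k):  0  0  0  0  0  0  1  1  1  1
So g(9) = 1.
The value of a disjunctive sum is the nim-sum of the parts.
Combined value = 15 ⊕ 1 = 14.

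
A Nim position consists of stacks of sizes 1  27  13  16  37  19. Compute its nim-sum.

49

In binary:
  000001  (1)
  011011  (27)
  001101  (13)
  010000  (16)
  100101  (37)
  010011  (19)
  ------
  110001  (49)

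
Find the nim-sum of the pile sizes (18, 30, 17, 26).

7

Nim-sum: 18 XOR 30 XOR 17 XOR 26 = 7.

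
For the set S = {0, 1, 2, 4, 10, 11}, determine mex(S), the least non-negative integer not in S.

The values 0, 1, 2 are all present; 3 is the first non-negative integer missing from the set.

3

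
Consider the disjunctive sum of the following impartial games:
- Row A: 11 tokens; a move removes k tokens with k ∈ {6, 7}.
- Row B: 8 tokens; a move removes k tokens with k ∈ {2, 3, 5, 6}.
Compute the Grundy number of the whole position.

For row A, compute g(0), g(1), … with moves {6, 7}:
k:     0  1  2  3  4  5  6  7  8  9 10 11
g(k):  0  0  0  0  0  0  1  1  1  1  1  1
So g(11) = 1.
Grundy values for row B (subtraction set {2, 3, 5, 6}):
g(0) = mex{} = 0
g(1) = mex{} = 0
g(2) = mex{0} = 1
g(3) = mex{0} = 1
g(4) = mex{0,1} = 2
g(5) = mex{0,1} = 2
g(6) = mex{0,1,2} = 3
g(7) = mex{0,1,2} = 3
g(8) = mex{1,2,3} = 0
So g(8) = 0.
The value of a disjunctive sum is the nim-sum of the parts.
Combined value = 1 XOR 0 = 1.

1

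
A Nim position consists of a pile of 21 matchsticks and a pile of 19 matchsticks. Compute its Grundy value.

6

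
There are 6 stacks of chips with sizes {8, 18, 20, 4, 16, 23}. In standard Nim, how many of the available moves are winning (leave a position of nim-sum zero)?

1

Nim-sum: 8 XOR 18 XOR 20 XOR 4 XOR 16 XOR 23 = 13.
The overall nim-sum is X = 13. A stack of size p has a winning move iff p XOR X < p (reduce it to p XOR X).
  8: 8 XOR 13 = 5 < 8 — winning move (to 5).
  18: 18 XOR 13 = 31 ≥ 18 — no move.
  20: 20 XOR 13 = 25 ≥ 20 — no move.
  4: 4 XOR 13 = 9 ≥ 4 — no move.
  16: 16 XOR 13 = 29 ≥ 16 — no move.
  23: 23 XOR 13 = 26 ≥ 23 — no move.
That gives 1 winning move.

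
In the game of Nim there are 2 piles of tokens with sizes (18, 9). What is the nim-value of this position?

27

Nim-sum: 18 XOR 9 = 27.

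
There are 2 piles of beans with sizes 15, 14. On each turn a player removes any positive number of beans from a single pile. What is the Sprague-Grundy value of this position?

Compute the nim-sum pairwise:
15 XOR 14 = 1

1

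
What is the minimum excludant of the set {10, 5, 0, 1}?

2

The values 0, 1 are all present; 2 is the first non-negative integer missing from the set.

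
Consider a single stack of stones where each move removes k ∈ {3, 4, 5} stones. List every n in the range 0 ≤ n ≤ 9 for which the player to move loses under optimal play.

0, 1, 2, 8, 9

Compute g(0), g(1), … for moves {3, 4, 5}:
g(0) = mex{} = 0
g(1) = mex{} = 0
g(2) = mex{} = 0
g(3) = mex{0} = 1
g(4) = mex{0} = 1
g(5) = mex{0} = 1
g(6) = mex{0,1} = 2
g(7) = mex{0,1} = 2
g(8) = mex{1} = 0
g(9) = mex{1,2} = 0
The P-positions (g = 0) in 0..9 are 0, 1, 2, 8, 9.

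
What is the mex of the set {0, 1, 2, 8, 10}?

3

The values 0, 1, 2 are all present; 3 is the first non-negative integer missing from the set.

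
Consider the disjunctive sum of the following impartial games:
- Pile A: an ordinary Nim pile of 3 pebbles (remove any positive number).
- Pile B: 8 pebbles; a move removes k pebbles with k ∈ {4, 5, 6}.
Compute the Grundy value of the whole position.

1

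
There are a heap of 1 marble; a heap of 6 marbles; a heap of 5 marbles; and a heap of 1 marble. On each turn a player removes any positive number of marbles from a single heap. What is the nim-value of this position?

3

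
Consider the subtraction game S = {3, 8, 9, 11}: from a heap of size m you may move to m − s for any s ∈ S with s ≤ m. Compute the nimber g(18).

2

Build the Grundy sequence with g(k) = mex{g(k−s) : s ∈ {3, 8, 9, 11}, s ≤ k}:
k:     0  1  2  3  4  5  6  7  8  9 10 11 12 13 14 15 16 17 18
g(k):  0  0  0  1  1  1  0  0  2  1  1  3  2  2  2  3  3  3  2
So g(18) = 2.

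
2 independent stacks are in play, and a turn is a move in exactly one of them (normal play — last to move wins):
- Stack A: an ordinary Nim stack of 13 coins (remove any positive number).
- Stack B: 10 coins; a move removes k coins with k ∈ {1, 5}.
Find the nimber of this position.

13

Stack A is a plain Nim stack of size 13, so its Grundy value is 13.
Build the Grundy sequence for stack B with g(k) = mex{g(k−s) : s ∈ {1, 5}, s ≤ k}:
k:     0  1  2  3  4  5  6  7  8  9 10
g(k):  0  1  0  1  0  1  0  1  0  1  0
So g(10) = 0.
By the Sprague-Grundy theorem, the Grundy value of a sum of independent games is the XOR of the component values.
Combined value = 13 XOR 0 = 13.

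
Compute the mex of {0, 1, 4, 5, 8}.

2

The values 0, 1 are all present; 2 is the first non-negative integer missing from the set.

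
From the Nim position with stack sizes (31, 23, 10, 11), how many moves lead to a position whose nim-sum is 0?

3

In binary:
  11111  (31)
  10111  (23)
  01010  (10)
  01011  (11)
  -----
  01001  (9)
The overall nim-sum is X = 9. A stack of size p has a winning move iff p XOR X < p (reduce it to p XOR X).
  31: 31 XOR 9 = 22 < 31 — winning move (to 22).
  23: 23 XOR 9 = 30 ≥ 23 — no move.
  10: 10 XOR 9 = 3 < 10 — winning move (to 3).
  11: 11 XOR 9 = 2 < 11 — winning move (to 2).
That gives 3 winning moves.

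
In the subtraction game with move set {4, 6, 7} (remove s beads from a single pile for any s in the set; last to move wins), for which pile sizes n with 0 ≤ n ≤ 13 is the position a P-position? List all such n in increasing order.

0, 1, 2, 3, 11, 12, 13

Grundy values for subtraction set {4, 6, 7}:
g(0) = mex{} = 0
g(1) = mex{} = 0
g(2) = mex{} = 0
g(3) = mex{} = 0
g(4) = mex{0} = 1
g(5) = mex{0} = 1
g(6) = mex{0} = 1
g(7) = mex{0} = 1
g(8) = mex{0,1} = 2
g(9) = mex{0,1} = 2
g(10) = mex{0,1} = 2
g(11) = mex{1} = 0
g(12) = mex{1,2} = 0
g(13) = mex{1,2} = 0
The P-positions (g = 0) in 0..13 are 0, 1, 2, 3, 11, 12, 13.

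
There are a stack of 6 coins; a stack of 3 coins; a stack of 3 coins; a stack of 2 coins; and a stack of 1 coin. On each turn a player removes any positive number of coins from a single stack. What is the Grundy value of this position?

5

Nim-sum: 6 ⊕ 3 ⊕ 3 ⊕ 2 ⊕ 1 = 5.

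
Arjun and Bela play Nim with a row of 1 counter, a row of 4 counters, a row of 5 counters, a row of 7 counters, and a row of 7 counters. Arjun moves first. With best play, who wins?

Compute the nim-sum pairwise:
1 XOR 4 = 5
5 XOR 5 = 0
0 XOR 7 = 7
7 XOR 7 = 0
The nim-sum is 0, so this is a P-position: the player to move is in a losing position under optimal play; Arjun is about to move from it and so loses — Bela wins.

Bela wins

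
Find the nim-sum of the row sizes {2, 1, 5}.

Nim-sum: 2 XOR 1 XOR 5 = 6.

6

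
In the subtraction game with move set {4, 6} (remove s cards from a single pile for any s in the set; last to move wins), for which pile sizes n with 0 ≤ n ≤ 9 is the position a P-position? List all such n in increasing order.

0, 1, 2, 3

Build the Grundy sequence with g(k) = mex{g(k−s) : s ∈ {4, 6}, s ≤ k}:
g(0) = mex{} = 0
g(1) = mex{} = 0
g(2) = mex{} = 0
g(3) = mex{} = 0
g(4) = mex{0} = 1
g(5) = mex{0} = 1
g(6) = mex{0} = 1
g(7) = mex{0} = 1
g(8) = mex{0,1} = 2
g(9) = mex{0,1} = 2
The P-positions (g = 0) in 0..9 are 0, 1, 2, 3.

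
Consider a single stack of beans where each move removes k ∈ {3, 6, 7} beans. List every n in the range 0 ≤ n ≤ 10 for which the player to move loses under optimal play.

0, 1, 2, 10

Build the Grundy sequence with g(k) = mex{g(k−s) : s ∈ {3, 6, 7}, s ≤ k}:
g(0) = mex{} = 0
g(1) = mex{} = 0
g(2) = mex{} = 0
g(3) = mex{0} = 1
g(4) = mex{0} = 1
g(5) = mex{0} = 1
g(6) = mex{0,1} = 2
g(7) = mex{0,1} = 2
g(8) = mex{0,1} = 2
g(9) = mex{0,1,2} = 3
g(10) = mex{1,2} = 0
The P-positions (g = 0) in 0..10 are 0, 1, 2, 10.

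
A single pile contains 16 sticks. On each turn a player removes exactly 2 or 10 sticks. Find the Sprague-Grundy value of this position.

Grundy values for subtraction set {2, 10}:
k:     0  1  2  3  4  5  6  7  8  9 10 11 12 13 14 15 16
g(k):  0  0  1  1  0  0  1  1  0  0  1  1  0  0  1  1  0
So g(16) = 0.

0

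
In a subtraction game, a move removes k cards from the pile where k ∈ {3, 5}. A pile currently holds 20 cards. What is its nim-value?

1

Build the Grundy sequence with g(k) = mex{g(k−s) : s ∈ {3, 5}, s ≤ k}:
k:     0  1  2  3  4  5  6  7  8  9 10 11 12 13 14 15 16 17 18 19 20
g(k):  0  0  0  1  1  1  2  2  0  0  0  1  1  1  2  2  0  0  0  1  1
So g(20) = 1.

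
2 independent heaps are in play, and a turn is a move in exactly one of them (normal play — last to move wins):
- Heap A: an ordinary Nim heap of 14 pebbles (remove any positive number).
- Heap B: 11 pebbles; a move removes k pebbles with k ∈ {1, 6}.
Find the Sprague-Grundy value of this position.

14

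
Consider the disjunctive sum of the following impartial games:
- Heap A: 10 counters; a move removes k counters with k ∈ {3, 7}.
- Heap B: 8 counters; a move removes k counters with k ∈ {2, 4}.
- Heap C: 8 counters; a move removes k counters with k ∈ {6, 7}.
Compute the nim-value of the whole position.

For heap A, compute g(0), g(1), … with moves {3, 7}:
k:     0  1  2  3  4  5  6  7  8  9 10
g(k):  0  0  0  1  1  1  0  2  2  1  0
So g(10) = 0.
For heap B, compute g(0), g(1), … with moves {2, 4}:
g(0) = mex{} = 0
g(1) = mex{} = 0
g(2) = mex{0} = 1
g(3) = mex{0} = 1
g(4) = mex{0,1} = 2
g(5) = mex{0,1} = 2
g(6) = mex{1,2} = 0
g(7) = mex{1,2} = 0
g(8) = mex{0,2} = 1
So g(8) = 1.
Build the Grundy sequence for heap C with g(k) = mex{g(k−s) : s ∈ {6, 7}, s ≤ k}:
k:     0  1  2  3  4  5  6  7  8
g(k):  0  0  0  0  0  0  1  1  1
So g(8) = 1.
By the Sprague-Grundy theorem, the Grundy value of a sum of independent games is the XOR of the component values.
Combined value = 0 ⊕ 1 ⊕ 1 = 0.

0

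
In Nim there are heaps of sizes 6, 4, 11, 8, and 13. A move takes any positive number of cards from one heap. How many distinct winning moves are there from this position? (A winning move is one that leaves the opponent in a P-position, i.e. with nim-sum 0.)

3

Nim-sum: 6 ^ 4 ^ 11 ^ 8 ^ 13 = 12.
The overall nim-sum is X = 12. A heap of size p has a winning move iff p XOR X < p (reduce it to p XOR X).
  6: 6 XOR 12 = 10 ≥ 6 — no move.
  4: 4 XOR 12 = 8 ≥ 4 — no move.
  11: 11 XOR 12 = 7 < 11 — winning move (to 7).
  8: 8 XOR 12 = 4 < 8 — winning move (to 4).
  13: 13 XOR 12 = 1 < 13 — winning move (to 1).
That gives 3 winning moves.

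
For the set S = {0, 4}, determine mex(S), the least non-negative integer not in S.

1

0 is in the set but 1 is not, so the mex is 1.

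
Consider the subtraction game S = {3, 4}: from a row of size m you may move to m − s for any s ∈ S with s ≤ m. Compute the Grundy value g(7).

0

Grundy values for subtraction set {3, 4}:
k:     0  1  2  3  4  5  6  7
g(k):  0  0  0  1  1  1  2  0
So g(7) = 0.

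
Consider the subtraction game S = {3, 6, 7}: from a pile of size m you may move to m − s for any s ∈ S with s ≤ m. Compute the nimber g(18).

Grundy values for subtraction set {3, 6, 7}:
k:     0  1  2  3  4  5  6  7  8  9 10 11 12 13 14 15 16 17 18
g(k):  0  0  0  1  1  1  2  2  2  3  0  0  0  1  1  1  2  2  2
So g(18) = 2.

2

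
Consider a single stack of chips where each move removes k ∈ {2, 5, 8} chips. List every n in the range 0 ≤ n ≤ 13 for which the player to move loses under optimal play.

0, 1, 4, 7, 10, 11

Compute g(0), g(1), … for moves {2, 5, 8}:
g(0) = mex{} = 0
g(1) = mex{} = 0
g(2) = mex{0} = 1
g(3) = mex{0} = 1
g(4) = mex{1} = 0
g(5) = mex{0,1} = 2
g(6) = mex{0} = 1
g(7) = mex{1,2} = 0
g(8) = mex{0,1} = 2
g(9) = mex{0} = 1
g(10) = mex{1,2} = 0
g(11) = mex{1} = 0
g(12) = mex{0} = 1
g(13) = mex{0,2} = 1
The P-positions (g = 0) in 0..13 are 0, 1, 4, 7, 10, 11.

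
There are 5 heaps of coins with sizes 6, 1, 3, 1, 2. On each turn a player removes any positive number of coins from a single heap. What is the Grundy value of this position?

Compute the nim-sum pairwise:
6 XOR 1 = 7
7 XOR 3 = 4
4 XOR 1 = 5
5 XOR 2 = 7

7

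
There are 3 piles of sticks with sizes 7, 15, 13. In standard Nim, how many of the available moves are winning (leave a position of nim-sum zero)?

3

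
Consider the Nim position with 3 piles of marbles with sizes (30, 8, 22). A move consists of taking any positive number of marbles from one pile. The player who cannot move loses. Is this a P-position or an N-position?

P-position

Nim-sum: 30 ⊕ 8 ⊕ 22 = 0.
The nim-sum is 0, so this is a P-position: the player to move is in a losing position under optimal play.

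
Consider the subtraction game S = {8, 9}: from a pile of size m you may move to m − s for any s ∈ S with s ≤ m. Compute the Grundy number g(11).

Build the Grundy sequence with g(k) = mex{g(k−s) : s ∈ {8, 9}, s ≤ k}:
k:     0  1  2  3  4  5  6  7  8  9 10 11
g(k):  0  0  0  0  0  0  0  0  1  1  1  1
So g(11) = 1.

1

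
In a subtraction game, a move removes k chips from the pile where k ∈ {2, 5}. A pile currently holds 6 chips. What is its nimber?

Build the Grundy sequence with g(k) = mex{g(k−s) : s ∈ {2, 5}, s ≤ k}:
k:     0  1  2  3  4  5  6
g(k):  0  0  1  1  0  2  1
So g(6) = 1.

1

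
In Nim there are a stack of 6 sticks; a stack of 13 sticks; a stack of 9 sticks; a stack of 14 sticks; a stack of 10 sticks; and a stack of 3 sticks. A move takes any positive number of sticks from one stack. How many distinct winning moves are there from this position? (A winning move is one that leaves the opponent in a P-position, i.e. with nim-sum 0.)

3

Compute the nim-sum pairwise:
6 ^ 13 = 11
11 ^ 9 = 2
2 ^ 14 = 12
12 ^ 10 = 6
6 ^ 3 = 5
The overall nim-sum is X = 5. A stack of size p has a winning move iff p XOR X < p (reduce it to p XOR X).
  6: 6 XOR 5 = 3 < 6 — winning move (to 3).
  13: 13 XOR 5 = 8 < 13 — winning move (to 8).
  9: 9 XOR 5 = 12 ≥ 9 — no move.
  14: 14 XOR 5 = 11 < 14 — winning move (to 11).
  10: 10 XOR 5 = 15 ≥ 10 — no move.
  3: 3 XOR 5 = 6 ≥ 3 — no move.
That gives 3 winning moves.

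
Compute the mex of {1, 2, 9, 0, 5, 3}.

4

The values 0, 1, 2, 3 are all present; 4 is the first non-negative integer missing from the set.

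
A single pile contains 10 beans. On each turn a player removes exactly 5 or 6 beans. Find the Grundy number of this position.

Compute g(0), g(1), … for moves {5, 6}:
k:     0  1  2  3  4  5  6  7  8  9 10
g(k):  0  0  0  0  0  1  1  1  1  1  2
So g(10) = 2.

2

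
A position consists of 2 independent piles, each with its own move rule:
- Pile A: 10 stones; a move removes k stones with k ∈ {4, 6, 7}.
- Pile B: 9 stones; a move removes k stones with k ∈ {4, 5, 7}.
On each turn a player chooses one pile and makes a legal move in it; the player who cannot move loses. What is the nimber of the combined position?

0

For pile A, compute g(0), g(1), … with moves {4, 6, 7}:
k:     0  1  2  3  4  5  6  7  8  9 10
g(k):  0  0  0  0  1  1  1  1  2  2  2
So g(10) = 2.
Grundy values for pile B (subtraction set {4, 5, 7}):
g(0) = mex{} = 0
g(1) = mex{} = 0
g(2) = mex{} = 0
g(3) = mex{} = 0
g(4) = mex{0} = 1
g(5) = mex{0} = 1
g(6) = mex{0} = 1
g(7) = mex{0} = 1
g(8) = mex{0,1} = 2
g(9) = mex{0,1} = 2
So g(9) = 2.
The value of a disjunctive sum is the nim-sum of the parts.
Combined value = 2 XOR 2 = 0.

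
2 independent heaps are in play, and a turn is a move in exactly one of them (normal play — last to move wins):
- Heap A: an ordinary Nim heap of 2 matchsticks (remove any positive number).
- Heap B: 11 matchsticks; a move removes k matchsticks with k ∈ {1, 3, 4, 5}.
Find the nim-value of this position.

3

Heap A is a plain Nim heap of size 2, so its Grundy value is 2.
Grundy values for heap B (subtraction set {1, 3, 4, 5}):
g(0) = mex{} = 0
g(1) = mex{0} = 1
g(2) = mex{1} = 0
g(3) = mex{0} = 1
g(4) = mex{0,1} = 2
g(5) = mex{0,1,2} = 3
g(6) = mex{0,1,3} = 2
g(7) = mex{0,1,2} = 3
g(8) = mex{1,2,3} = 0
g(9) = mex{0,2,3} = 1
g(10) = mex{1,2,3} = 0
g(11) = mex{0,2,3} = 1
So g(11) = 1.
By the Sprague-Grundy theorem, the Grundy value of a sum of independent games is the XOR of the component values.
Combined value = 2 XOR 1 = 3.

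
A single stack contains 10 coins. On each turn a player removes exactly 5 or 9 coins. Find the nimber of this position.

2

Build the Grundy sequence with g(k) = mex{g(k−s) : s ∈ {5, 9}, s ≤ k}:
k:     0  1  2  3  4  5  6  7  8  9 10
g(k):  0  0  0  0  0  1  1  1  1  1  2
So g(10) = 2.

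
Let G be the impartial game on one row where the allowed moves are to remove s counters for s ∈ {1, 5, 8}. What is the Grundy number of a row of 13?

0

Grundy values for subtraction set {1, 5, 8}:
g(0) = mex{} = 0
g(1) = mex{0} = 1
g(2) = mex{1} = 0
g(3) = mex{0} = 1
g(4) = mex{1} = 0
g(5) = mex{0} = 1
g(6) = mex{1} = 0
g(7) = mex{0} = 1
g(8) = mex{0,1} = 2
g(9) = mex{0,1,2} = 3
g(10) = mex{0,1,3} = 2
g(11) = mex{0,1,2} = 3
g(12) = mex{0,1,3} = 2
g(13) = mex{1,2} = 0
So g(13) = 0.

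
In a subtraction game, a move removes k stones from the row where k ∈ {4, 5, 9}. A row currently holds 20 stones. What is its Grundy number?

1

Compute g(0), g(1), … for moves {4, 5, 9}:
k:     0  1  2  3  4  5  6  7  8  9 10 11 12 13 14 15 16 17 18 19 20
g(k):  0  0  0  0  1  1  1  1  2  2  2  2  3  0  0  0  0  1  1  1  1
So g(20) = 1.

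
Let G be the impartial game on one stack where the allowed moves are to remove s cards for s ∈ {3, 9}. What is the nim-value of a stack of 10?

1

Compute g(0), g(1), … for moves {3, 9}:
k:     0  1  2  3  4  5  6  7  8  9 10
g(k):  0  0  0  1  1  1  0  0  0  1  1
So g(10) = 1.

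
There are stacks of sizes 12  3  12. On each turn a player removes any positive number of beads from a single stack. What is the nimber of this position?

Compute the nim-sum pairwise:
12 ⊕ 3 = 15
15 ⊕ 12 = 3

3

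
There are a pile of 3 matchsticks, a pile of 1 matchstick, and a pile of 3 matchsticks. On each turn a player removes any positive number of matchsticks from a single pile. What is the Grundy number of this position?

1

Compute the nim-sum pairwise:
3 ⊕ 1 = 2
2 ⊕ 3 = 1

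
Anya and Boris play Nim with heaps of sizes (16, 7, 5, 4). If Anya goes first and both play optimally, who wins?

Write each in binary and XOR column by column:
  10000  (16)
  00111  (7)
  00101  (5)
  00100  (4)
  -----
  10110  (22)
The nim-sum is 22 ≠ 0, so this is an N-position: the player to move can win; Anya has a winning move.

Anya wins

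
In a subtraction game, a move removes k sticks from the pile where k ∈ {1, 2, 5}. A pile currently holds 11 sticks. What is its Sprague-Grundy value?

Compute g(0), g(1), … for moves {1, 2, 5}:
g(0) = mex{} = 0
g(1) = mex{0} = 1
g(2) = mex{0,1} = 2
g(3) = mex{1,2} = 0
g(4) = mex{0,2} = 1
g(5) = mex{0,1} = 2
g(6) = mex{1,2} = 0
g(7) = mex{0,2} = 1
g(8) = mex{0,1} = 2
g(9) = mex{1,2} = 0
g(10) = mex{0,2} = 1
g(11) = mex{0,1} = 2
So g(11) = 2.

2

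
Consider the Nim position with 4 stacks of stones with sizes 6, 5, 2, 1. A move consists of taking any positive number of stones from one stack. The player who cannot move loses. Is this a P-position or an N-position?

P-position

Compute the nim-sum pairwise:
6 XOR 5 = 3
3 XOR 2 = 1
1 XOR 1 = 0
The nim-sum is 0, so this is a P-position: the player to move is in a losing position under optimal play.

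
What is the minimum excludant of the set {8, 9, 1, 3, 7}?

0 is not in the set, so the mex is 0.

0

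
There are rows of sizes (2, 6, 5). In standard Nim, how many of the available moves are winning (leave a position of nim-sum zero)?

Bitwise XOR of the heap sizes:
  010  (2)
  110  (6)
  101  (5)
  ---
  001  (1)
The overall nim-sum is X = 1. A row of size p has a winning move iff p XOR X < p (reduce it to p XOR X).
  2: 2 XOR 1 = 3 ≥ 2 — no move.
  6: 6 XOR 1 = 7 ≥ 6 — no move.
  5: 5 XOR 1 = 4 < 5 — winning move (to 4).
That gives 1 winning move.

1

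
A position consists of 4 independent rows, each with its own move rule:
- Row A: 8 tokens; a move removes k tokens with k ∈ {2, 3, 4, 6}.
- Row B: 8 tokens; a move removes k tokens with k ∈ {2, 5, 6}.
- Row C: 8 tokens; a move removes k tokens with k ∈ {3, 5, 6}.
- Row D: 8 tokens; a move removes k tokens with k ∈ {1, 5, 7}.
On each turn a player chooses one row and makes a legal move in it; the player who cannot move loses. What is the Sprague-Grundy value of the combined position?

For row A, compute g(0), g(1), … with moves {2, 3, 4, 6}:
g(0) = mex{} = 0
g(1) = mex{} = 0
g(2) = mex{0} = 1
g(3) = mex{0} = 1
g(4) = mex{0,1} = 2
g(5) = mex{0,1} = 2
g(6) = mex{0,1,2} = 3
g(7) = mex{0,1,2} = 3
g(8) = mex{1,2,3} = 0
So g(8) = 0.
For row B, compute g(0), g(1), … with moves {2, 5, 6}:
g(0) = mex{} = 0
g(1) = mex{} = 0
g(2) = mex{0} = 1
g(3) = mex{0} = 1
g(4) = mex{1} = 0
g(5) = mex{0,1} = 2
g(6) = mex{0} = 1
g(7) = mex{0,1,2} = 3
g(8) = mex{1} = 0
So g(8) = 0.
For row C, compute g(0), g(1), … with moves {3, 5, 6}:
k:     0  1  2  3  4  5  6  7  8
g(k):  0  0  0  1  1  1  2  2  2
So g(8) = 2.
For row D, compute g(0), g(1), … with moves {1, 5, 7}:
k:     0  1  2  3  4  5  6  7  8
g(k):  0  1  0  1  0  1  0  1  0
So g(8) = 0.
By the Sprague-Grundy theorem, the Grundy value of a sum of independent games is the XOR of the component values.
Combined value = 0 ⊕ 0 ⊕ 2 ⊕ 0 = 2.

2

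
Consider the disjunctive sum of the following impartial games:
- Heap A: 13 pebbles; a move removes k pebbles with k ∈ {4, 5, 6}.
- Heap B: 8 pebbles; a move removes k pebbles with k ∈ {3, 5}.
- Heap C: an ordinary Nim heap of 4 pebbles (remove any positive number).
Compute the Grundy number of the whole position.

4

For heap A, compute g(0), g(1), … with moves {4, 5, 6}:
k:     0  1  2  3  4  5  6  7  8  9 10 11 12 13
g(k):  0  0  0  0  1  1  1  1  2  2  0  0  0  0
So g(13) = 0.
Grundy values for heap B (subtraction set {3, 5}):
k:     0  1  2  3  4  5  6  7  8
g(k):  0  0  0  1  1  1  2  2  0
So g(8) = 0.
Heap C is a plain Nim heap of size 4, so its Grundy value is 4.
By the Sprague-Grundy theorem, the Grundy value of a sum of independent games is the XOR of the component values.
Combined value = 0 ⊕ 0 ⊕ 4 = 4.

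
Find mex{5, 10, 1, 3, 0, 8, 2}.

4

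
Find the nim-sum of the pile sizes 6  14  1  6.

15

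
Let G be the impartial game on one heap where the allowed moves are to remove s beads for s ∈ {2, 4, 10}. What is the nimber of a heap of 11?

2

Compute g(0), g(1), … for moves {2, 4, 10}:
g(0) = mex{} = 0
g(1) = mex{} = 0
g(2) = mex{0} = 1
g(3) = mex{0} = 1
g(4) = mex{0,1} = 2
g(5) = mex{0,1} = 2
g(6) = mex{1,2} = 0
g(7) = mex{1,2} = 0
g(8) = mex{0,2} = 1
g(9) = mex{0,2} = 1
g(10) = mex{0,1} = 2
g(11) = mex{0,1} = 2
So g(11) = 2.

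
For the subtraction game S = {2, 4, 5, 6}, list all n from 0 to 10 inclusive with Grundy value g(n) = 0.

Compute g(0), g(1), … for moves {2, 4, 5, 6}:
g(0) = mex{} = 0
g(1) = mex{} = 0
g(2) = mex{0} = 1
g(3) = mex{0} = 1
g(4) = mex{0,1} = 2
g(5) = mex{0,1} = 2
g(6) = mex{0,1,2} = 3
g(7) = mex{0,1,2} = 3
g(8) = mex{1,2,3} = 0
g(9) = mex{1,2,3} = 0
g(10) = mex{0,2,3} = 1
The P-positions (g = 0) in 0..10 are 0, 1, 8, 9.

0, 1, 8, 9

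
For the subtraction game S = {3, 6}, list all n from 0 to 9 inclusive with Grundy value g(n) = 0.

0, 1, 2, 9

Build the Grundy sequence with g(k) = mex{g(k−s) : s ∈ {3, 6}, s ≤ k}:
g(0) = mex{} = 0
g(1) = mex{} = 0
g(2) = mex{} = 0
g(3) = mex{0} = 1
g(4) = mex{0} = 1
g(5) = mex{0} = 1
g(6) = mex{0,1} = 2
g(7) = mex{0,1} = 2
g(8) = mex{0,1} = 2
g(9) = mex{1,2} = 0
The P-positions (g = 0) in 0..9 are 0, 1, 2, 9.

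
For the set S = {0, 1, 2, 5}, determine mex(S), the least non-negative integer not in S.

The values 0, 1, 2 are all present; 3 is the first non-negative integer missing from the set.

3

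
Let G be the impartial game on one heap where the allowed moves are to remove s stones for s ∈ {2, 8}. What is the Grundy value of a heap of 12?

Build the Grundy sequence with g(k) = mex{g(k−s) : s ∈ {2, 8}, s ≤ k}:
k:     0  1  2  3  4  5  6  7  8  9 10 11 12
g(k):  0  0  1  1  0  0  1  1  2  2  0  0  1
So g(12) = 1.

1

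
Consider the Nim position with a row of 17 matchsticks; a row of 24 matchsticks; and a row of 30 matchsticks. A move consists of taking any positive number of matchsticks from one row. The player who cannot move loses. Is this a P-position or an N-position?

N-position

Compute the nim-sum pairwise:
17 ⊕ 24 = 9
9 ⊕ 30 = 23
The nim-sum is 23 ≠ 0, so this is an N-position: the player to move can win.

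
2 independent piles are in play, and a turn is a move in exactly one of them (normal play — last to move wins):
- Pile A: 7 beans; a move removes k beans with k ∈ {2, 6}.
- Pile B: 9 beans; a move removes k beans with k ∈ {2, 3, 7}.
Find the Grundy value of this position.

3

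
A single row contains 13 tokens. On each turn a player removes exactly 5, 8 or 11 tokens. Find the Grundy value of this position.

2

Grundy values for subtraction set {5, 8, 11}:
g(0) = mex{} = 0
g(1) = mex{} = 0
g(2) = mex{} = 0
g(3) = mex{} = 0
g(4) = mex{} = 0
g(5) = mex{0} = 1
g(6) = mex{0} = 1
g(7) = mex{0} = 1
g(8) = mex{0} = 1
g(9) = mex{0} = 1
g(10) = mex{0,1} = 2
g(11) = mex{0,1} = 2
g(12) = mex{0,1} = 2
g(13) = mex{0,1} = 2
So g(13) = 2.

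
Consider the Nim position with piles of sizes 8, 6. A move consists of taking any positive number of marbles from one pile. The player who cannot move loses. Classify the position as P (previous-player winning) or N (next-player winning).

N-position

In binary:
  1000  (8)
  0110  (6)
  ----
  1110  (14)
The nim-sum is 14 ≠ 0, so this is an N-position: the player to move can win.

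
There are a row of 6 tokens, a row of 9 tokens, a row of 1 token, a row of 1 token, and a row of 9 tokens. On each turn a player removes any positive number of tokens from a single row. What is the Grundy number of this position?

6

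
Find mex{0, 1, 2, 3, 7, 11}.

4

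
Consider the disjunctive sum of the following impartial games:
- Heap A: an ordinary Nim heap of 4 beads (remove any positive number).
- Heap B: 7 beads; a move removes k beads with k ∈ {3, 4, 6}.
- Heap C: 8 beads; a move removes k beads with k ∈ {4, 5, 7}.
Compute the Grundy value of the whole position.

Heap A is a plain Nim heap of size 4, so its Grundy value is 4.
For heap B, compute g(0), g(1), … with moves {3, 4, 6}:
g(0) = mex{} = 0
g(1) = mex{} = 0
g(2) = mex{} = 0
g(3) = mex{0} = 1
g(4) = mex{0} = 1
g(5) = mex{0} = 1
g(6) = mex{0,1} = 2
g(7) = mex{0,1} = 2
So g(7) = 2.
For heap C, compute g(0), g(1), … with moves {4, 5, 7}:
g(0) = mex{} = 0
g(1) = mex{} = 0
g(2) = mex{} = 0
g(3) = mex{} = 0
g(4) = mex{0} = 1
g(5) = mex{0} = 1
g(6) = mex{0} = 1
g(7) = mex{0} = 1
g(8) = mex{0,1} = 2
So g(8) = 2.
The value of a disjunctive sum is the nim-sum of the parts.
Combined value = 4 XOR 2 XOR 2 = 4.

4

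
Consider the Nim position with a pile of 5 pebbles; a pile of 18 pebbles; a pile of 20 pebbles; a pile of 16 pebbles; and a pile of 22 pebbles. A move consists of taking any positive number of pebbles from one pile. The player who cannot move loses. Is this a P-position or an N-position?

Nim-sum: 5 XOR 18 XOR 20 XOR 16 XOR 22 = 5.
The nim-sum is 5 ≠ 0, so this is an N-position: the player to move can win.

N-position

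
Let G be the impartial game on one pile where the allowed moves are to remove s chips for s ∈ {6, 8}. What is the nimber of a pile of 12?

2

Grundy values for subtraction set {6, 8}:
k:     0  1  2  3  4  5  6  7  8  9 10 11 12
g(k):  0  0  0  0  0  0  1  1  1  1  1  1  2
So g(12) = 2.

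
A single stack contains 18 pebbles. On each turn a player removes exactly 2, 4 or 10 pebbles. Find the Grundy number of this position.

0

Grundy values for subtraction set {2, 4, 10}:
k:     0  1  2  3  4  5  6  7  8  9 10 11 12 13 14 15 16 17 18
g(k):  0  0  1  1  2  2  0  0  1  1  2  2  0  0  1  1  2  2  0
So g(18) = 0.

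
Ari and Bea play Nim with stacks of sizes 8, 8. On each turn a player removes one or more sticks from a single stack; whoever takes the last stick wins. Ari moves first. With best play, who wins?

Write each in binary and XOR column by column:
  1000  (8)
  1000  (8)
  ----
  0000  (0)
The nim-sum is 0, so this is a P-position: the player to move is in a losing position under optimal play; Ari is about to move from it and so loses — Bea wins.

Bea wins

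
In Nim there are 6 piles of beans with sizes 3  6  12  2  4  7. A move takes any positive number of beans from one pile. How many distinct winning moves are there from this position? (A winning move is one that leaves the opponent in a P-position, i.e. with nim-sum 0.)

1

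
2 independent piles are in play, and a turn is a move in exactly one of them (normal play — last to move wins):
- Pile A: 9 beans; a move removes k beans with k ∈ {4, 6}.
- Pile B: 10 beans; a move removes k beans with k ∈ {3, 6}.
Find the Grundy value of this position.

Build the Grundy sequence for pile A with g(k) = mex{g(k−s) : s ∈ {4, 6}, s ≤ k}:
g(0) = mex{} = 0
g(1) = mex{} = 0
g(2) = mex{} = 0
g(3) = mex{} = 0
g(4) = mex{0} = 1
g(5) = mex{0} = 1
g(6) = mex{0} = 1
g(7) = mex{0} = 1
g(8) = mex{0,1} = 2
g(9) = mex{0,1} = 2
So g(9) = 2.
For pile B, compute g(0), g(1), … with moves {3, 6}:
k:     0  1  2  3  4  5  6  7  8  9 10
g(k):  0  0  0  1  1  1  2  2  2  0  0
So g(10) = 0.
By the Sprague-Grundy theorem, the Grundy value of a sum of independent games is the XOR of the component values.
Combined value = 2 ⊕ 0 = 2.

2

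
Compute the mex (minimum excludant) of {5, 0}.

1

0 is in the set but 1 is not, so the mex is 1.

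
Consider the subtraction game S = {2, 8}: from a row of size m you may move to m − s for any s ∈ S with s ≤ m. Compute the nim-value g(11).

0

Grundy values for subtraction set {2, 8}:
k:     0  1  2  3  4  5  6  7  8  9 10 11
g(k):  0  0  1  1  0  0  1  1  2  2  0  0
So g(11) = 0.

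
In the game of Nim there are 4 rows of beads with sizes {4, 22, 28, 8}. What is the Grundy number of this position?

6

Nim-sum: 4 XOR 22 XOR 28 XOR 8 = 6.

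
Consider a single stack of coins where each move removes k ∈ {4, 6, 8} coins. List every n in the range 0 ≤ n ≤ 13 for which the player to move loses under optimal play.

Compute g(0), g(1), … for moves {4, 6, 8}:
g(0) = mex{} = 0
g(1) = mex{} = 0
g(2) = mex{} = 0
g(3) = mex{} = 0
g(4) = mex{0} = 1
g(5) = mex{0} = 1
g(6) = mex{0} = 1
g(7) = mex{0} = 1
g(8) = mex{0,1} = 2
g(9) = mex{0,1} = 2
g(10) = mex{0,1} = 2
g(11) = mex{0,1} = 2
g(12) = mex{1,2} = 0
g(13) = mex{1,2} = 0
The P-positions (g = 0) in 0..13 are 0, 1, 2, 3, 12, 13.

0, 1, 2, 3, 12, 13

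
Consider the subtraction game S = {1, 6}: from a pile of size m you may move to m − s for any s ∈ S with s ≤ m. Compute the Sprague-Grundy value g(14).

0

Build the Grundy sequence with g(k) = mex{g(k−s) : s ∈ {1, 6}, s ≤ k}:
g(0) = mex{} = 0
g(1) = mex{0} = 1
g(2) = mex{1} = 0
g(3) = mex{0} = 1
g(4) = mex{1} = 0
g(5) = mex{0} = 1
g(6) = mex{0,1} = 2
g(7) = mex{1,2} = 0
g(8) = mex{0} = 1
g(9) = mex{1} = 0
g(10) = mex{0} = 1
g(11) = mex{1} = 0
g(12) = mex{0,2} = 1
g(13) = mex{0,1} = 2
g(14) = mex{1,2} = 0
So g(14) = 0.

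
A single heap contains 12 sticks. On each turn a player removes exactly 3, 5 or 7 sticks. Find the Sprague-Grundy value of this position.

0

Build the Grundy sequence with g(k) = mex{g(k−s) : s ∈ {3, 5, 7}, s ≤ k}:
k:     0  1  2  3  4  5  6  7  8  9 10 11 12
g(k):  0  0  0  1  1  1  2  2  2  3  0  0  0
So g(12) = 0.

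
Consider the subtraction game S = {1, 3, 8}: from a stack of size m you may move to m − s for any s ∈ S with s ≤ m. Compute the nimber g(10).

Compute g(0), g(1), … for moves {1, 3, 8}:
k:     0  1  2  3  4  5  6  7  8  9 10
g(k):  0  1  0  1  0  1  0  1  2  3  2
So g(10) = 2.

2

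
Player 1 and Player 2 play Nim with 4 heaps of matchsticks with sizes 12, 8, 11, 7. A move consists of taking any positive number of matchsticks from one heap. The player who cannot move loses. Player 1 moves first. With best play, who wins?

Nim-sum: 12 XOR 8 XOR 11 XOR 7 = 8.
The nim-sum is 8 ≠ 0, so this is an N-position: the player to move can win; Player 1 has a winning move.

Player 1 wins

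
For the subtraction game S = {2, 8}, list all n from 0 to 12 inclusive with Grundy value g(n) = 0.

0, 1, 4, 5, 10, 11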